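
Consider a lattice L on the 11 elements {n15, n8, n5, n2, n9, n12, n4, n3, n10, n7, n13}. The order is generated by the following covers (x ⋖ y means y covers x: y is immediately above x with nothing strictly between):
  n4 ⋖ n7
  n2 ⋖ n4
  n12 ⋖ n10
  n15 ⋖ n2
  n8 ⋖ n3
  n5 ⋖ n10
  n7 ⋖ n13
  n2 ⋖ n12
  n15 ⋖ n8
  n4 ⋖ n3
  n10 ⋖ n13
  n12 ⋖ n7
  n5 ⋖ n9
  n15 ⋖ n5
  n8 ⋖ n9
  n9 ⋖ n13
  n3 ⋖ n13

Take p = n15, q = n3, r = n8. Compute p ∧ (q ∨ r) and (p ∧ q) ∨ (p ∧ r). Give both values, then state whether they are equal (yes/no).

q ∨ r = n3, so p ∧ (q ∨ r) = n15 ∧ n3 = n15.
p ∧ q = n15 and p ∧ r = n15, so (p ∧ q) ∨ (p ∧ r) = n15 ∨ n15 = n15.
Equal: yes.

n15; n15; yes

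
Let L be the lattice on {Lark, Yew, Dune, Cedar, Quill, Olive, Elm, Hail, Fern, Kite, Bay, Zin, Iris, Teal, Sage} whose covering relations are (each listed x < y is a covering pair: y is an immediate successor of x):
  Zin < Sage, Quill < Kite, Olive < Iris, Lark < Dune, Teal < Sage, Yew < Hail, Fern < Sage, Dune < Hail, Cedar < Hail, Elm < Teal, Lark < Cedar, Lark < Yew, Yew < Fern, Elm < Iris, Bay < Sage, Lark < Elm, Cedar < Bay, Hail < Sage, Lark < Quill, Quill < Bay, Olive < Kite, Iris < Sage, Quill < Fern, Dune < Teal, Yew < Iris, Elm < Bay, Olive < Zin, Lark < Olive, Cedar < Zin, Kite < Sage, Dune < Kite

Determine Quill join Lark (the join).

Common upper bounds of {Quill, Lark}: Bay, Fern, Kite, Quill, Sage.
The least among these is Quill.

Quill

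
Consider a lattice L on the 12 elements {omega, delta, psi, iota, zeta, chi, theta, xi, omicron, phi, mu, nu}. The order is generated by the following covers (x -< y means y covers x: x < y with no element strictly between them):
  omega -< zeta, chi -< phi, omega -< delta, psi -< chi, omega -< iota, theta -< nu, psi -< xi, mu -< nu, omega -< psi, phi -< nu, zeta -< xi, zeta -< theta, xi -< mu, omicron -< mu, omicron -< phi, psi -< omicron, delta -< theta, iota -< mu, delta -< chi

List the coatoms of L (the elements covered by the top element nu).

The coatoms are exactly the elements covered by nu: mu, phi, theta.

mu, phi, theta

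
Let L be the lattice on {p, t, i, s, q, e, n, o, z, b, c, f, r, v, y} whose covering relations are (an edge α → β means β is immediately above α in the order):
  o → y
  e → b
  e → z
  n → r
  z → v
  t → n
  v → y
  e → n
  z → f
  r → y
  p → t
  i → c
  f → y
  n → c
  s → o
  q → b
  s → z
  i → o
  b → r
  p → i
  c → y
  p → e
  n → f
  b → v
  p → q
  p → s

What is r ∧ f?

n

Common lower bounds of {r, f}: e, n, p, t.
The greatest among these is n.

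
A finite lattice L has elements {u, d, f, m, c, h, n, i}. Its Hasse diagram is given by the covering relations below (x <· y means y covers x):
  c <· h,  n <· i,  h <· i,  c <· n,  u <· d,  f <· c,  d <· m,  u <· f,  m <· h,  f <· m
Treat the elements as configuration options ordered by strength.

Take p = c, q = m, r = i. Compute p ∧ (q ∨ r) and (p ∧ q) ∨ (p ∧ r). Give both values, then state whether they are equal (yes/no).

q ∨ r = i, so p ∧ (q ∨ r) = c ∧ i = c.
p ∧ q = f and p ∧ r = c, so (p ∧ q) ∨ (p ∧ r) = f ∨ c = c.
Equal: yes.

c; c; yes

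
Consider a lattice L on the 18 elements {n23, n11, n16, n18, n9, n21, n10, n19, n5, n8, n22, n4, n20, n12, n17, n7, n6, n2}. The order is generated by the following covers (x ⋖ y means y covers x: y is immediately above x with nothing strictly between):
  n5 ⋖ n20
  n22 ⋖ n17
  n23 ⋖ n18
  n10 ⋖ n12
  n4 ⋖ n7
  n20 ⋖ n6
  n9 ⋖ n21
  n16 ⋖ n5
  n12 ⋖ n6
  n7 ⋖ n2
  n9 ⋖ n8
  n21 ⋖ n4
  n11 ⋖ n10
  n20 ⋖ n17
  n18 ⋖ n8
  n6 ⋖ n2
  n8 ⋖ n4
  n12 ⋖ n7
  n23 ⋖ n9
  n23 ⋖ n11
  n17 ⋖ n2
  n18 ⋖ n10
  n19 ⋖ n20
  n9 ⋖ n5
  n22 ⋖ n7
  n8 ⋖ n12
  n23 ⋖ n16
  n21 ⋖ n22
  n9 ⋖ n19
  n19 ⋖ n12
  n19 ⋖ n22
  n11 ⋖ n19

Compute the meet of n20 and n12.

n19

Common lower bounds of {n20, n12}: n11, n19, n23, n9.
The greatest among these is n19.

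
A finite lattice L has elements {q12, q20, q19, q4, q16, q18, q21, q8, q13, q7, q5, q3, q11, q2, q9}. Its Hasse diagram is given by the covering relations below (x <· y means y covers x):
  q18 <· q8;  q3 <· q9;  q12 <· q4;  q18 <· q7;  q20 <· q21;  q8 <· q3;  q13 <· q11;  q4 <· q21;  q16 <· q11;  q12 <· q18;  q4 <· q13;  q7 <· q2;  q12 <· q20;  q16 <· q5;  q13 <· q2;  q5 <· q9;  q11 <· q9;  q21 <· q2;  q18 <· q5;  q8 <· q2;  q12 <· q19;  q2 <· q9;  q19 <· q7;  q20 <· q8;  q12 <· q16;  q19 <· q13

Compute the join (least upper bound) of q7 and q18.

Common upper bounds of {q7, q18}: q2, q7, q9.
The least among these is q7.

q7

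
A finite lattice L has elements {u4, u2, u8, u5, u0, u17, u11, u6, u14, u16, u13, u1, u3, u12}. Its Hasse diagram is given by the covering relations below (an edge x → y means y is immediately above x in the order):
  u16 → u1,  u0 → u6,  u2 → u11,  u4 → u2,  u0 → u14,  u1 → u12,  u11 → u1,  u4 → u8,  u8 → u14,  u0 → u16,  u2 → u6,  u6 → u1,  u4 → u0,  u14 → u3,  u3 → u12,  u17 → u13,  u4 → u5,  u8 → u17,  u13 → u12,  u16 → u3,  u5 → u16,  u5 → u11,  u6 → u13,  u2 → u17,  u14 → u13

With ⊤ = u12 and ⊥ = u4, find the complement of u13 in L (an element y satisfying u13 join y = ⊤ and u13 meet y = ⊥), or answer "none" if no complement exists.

u5

Need y with u13 ∨ y = u12 and u13 ∧ y = u4.
Checking each element gives: u5.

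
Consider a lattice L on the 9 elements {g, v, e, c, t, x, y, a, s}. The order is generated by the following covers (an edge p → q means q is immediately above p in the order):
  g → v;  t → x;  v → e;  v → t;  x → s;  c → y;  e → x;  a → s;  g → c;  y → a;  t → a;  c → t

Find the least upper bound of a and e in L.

s

Common upper bounds of {a, e}: s.
The least among these is s.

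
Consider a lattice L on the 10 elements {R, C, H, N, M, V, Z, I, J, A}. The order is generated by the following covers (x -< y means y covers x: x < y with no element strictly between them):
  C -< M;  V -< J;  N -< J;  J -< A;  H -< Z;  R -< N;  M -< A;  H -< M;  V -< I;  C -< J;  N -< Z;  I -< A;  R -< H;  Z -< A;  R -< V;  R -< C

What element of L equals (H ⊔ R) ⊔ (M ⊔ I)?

A

H ∨ R = H
M ∨ I = A
H ∨ A = A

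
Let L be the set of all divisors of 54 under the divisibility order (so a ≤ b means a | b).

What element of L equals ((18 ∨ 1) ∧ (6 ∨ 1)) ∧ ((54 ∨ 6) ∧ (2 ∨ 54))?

6

18 ∨ 1 = 18
6 ∨ 1 = 6
18 ∧ 6 = 6
54 ∨ 6 = 54
2 ∨ 54 = 54
54 ∧ 54 = 54
6 ∧ 54 = 6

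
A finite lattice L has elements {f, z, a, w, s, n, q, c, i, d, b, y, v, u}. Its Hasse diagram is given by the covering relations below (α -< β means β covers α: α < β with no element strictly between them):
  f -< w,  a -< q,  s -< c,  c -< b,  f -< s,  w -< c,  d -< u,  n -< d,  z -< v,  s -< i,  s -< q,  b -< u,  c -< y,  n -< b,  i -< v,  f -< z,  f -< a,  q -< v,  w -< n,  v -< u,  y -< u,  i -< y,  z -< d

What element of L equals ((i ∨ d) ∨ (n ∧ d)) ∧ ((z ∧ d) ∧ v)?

z

i ∨ d = u
n ∧ d = n
u ∨ n = u
z ∧ d = z
z ∧ v = z
u ∧ z = z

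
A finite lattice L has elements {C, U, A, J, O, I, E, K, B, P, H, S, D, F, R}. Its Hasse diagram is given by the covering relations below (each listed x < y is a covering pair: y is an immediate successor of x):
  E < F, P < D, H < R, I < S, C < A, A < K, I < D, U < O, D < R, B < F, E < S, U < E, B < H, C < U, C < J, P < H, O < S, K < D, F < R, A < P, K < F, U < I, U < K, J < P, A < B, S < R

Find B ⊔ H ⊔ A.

H

Common upper bounds of {B, H, A}: H, R.
The least among these is H.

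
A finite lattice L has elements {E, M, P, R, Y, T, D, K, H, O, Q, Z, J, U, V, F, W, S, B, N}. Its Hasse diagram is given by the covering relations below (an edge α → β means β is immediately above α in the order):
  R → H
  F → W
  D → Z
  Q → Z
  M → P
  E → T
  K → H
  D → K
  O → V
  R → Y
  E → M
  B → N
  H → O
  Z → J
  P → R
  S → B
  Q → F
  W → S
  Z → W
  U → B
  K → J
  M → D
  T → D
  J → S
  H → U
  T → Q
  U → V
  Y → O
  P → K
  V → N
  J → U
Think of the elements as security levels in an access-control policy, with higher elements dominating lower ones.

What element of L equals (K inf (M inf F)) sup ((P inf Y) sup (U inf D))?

M ∧ F = E
K ∧ E = E
P ∧ Y = P
U ∧ D = D
P ∨ D = K
E ∨ K = K

K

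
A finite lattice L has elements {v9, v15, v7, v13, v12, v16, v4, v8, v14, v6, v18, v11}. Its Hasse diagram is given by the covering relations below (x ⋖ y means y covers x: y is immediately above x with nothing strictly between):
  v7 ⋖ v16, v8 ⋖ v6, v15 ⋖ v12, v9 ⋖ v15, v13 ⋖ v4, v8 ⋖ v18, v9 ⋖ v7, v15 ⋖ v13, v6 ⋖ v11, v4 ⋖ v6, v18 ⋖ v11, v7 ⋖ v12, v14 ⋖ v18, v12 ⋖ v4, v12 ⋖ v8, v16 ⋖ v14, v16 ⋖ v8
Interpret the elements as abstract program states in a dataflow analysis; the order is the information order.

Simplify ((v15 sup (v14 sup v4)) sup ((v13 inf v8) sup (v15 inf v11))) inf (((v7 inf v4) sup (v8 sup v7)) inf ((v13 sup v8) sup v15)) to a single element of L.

v8

v14 ∨ v4 = v11
v15 ∨ v11 = v11
v13 ∧ v8 = v15
v15 ∧ v11 = v15
v15 ∨ v15 = v15
v11 ∨ v15 = v11
v7 ∧ v4 = v7
v8 ∨ v7 = v8
v7 ∨ v8 = v8
v13 ∨ v8 = v6
v6 ∨ v15 = v6
v8 ∧ v6 = v8
v11 ∧ v8 = v8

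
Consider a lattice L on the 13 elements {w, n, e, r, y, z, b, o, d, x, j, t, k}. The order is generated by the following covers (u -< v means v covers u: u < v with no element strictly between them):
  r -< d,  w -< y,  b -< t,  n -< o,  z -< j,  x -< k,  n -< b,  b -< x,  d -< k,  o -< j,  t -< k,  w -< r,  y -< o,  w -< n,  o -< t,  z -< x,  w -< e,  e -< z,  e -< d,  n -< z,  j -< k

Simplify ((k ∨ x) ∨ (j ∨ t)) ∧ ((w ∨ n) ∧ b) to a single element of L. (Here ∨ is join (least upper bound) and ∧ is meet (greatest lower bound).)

n

k ∨ x = k
j ∨ t = k
k ∨ k = k
w ∨ n = n
n ∧ b = n
k ∧ n = n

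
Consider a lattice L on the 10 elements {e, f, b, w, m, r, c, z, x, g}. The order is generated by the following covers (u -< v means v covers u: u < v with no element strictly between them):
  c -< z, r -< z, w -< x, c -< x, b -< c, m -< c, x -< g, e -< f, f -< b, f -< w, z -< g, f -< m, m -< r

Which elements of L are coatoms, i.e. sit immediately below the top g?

The coatoms are exactly the elements covered by g: x, z.

x, z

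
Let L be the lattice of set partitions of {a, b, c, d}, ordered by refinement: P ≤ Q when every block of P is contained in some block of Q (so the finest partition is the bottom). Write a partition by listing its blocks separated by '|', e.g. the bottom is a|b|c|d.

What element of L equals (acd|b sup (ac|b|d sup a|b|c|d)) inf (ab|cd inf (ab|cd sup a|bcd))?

ac|b|d ∨ a|b|c|d = ac|b|d
acd|b ∨ ac|b|d = acd|b
ab|cd ∨ a|bcd = abcd
ab|cd ∧ abcd = ab|cd
acd|b ∧ ab|cd = a|b|cd

a|b|cd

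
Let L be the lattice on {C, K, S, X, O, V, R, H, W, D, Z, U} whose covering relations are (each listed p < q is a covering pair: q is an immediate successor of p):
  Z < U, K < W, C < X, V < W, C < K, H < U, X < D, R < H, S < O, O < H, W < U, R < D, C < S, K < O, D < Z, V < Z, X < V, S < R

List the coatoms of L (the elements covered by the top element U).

The coatoms are exactly the elements covered by U: H, W, Z.

H, W, Z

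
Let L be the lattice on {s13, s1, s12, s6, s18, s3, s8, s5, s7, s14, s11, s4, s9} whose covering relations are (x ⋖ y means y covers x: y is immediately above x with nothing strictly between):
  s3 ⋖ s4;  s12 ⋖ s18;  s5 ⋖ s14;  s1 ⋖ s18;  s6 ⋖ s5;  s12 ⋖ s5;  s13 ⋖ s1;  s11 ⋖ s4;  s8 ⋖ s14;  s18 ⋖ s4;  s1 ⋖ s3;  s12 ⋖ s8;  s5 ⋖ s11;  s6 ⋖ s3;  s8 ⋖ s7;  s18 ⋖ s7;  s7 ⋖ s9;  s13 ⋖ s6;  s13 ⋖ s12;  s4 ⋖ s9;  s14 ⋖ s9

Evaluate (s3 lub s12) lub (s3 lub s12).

s3 ∨ s12 = s4
s3 ∨ s12 = s4
s4 ∨ s4 = s4

s4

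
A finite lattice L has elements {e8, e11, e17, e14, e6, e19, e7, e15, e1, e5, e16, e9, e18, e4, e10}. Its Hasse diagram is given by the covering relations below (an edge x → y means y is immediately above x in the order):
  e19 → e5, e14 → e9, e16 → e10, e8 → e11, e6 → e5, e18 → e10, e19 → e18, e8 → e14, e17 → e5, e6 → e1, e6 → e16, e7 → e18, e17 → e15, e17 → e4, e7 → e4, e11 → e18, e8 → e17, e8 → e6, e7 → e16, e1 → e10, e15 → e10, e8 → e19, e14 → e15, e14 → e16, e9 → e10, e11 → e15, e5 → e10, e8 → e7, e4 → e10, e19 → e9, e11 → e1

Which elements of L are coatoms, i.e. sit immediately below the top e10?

e1, e15, e16, e18, e4, e5, e9

The coatoms are exactly the elements covered by e10: e1, e15, e16, e18, e4, e5, e9.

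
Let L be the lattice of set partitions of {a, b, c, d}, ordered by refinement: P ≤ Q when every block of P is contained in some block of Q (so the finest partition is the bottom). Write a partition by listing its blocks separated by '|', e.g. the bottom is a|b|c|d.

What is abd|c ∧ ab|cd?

The meet (common refinement) of abd|c and ab|cd intersects blocks pairwise, giving ab|c|d.

ab|c|d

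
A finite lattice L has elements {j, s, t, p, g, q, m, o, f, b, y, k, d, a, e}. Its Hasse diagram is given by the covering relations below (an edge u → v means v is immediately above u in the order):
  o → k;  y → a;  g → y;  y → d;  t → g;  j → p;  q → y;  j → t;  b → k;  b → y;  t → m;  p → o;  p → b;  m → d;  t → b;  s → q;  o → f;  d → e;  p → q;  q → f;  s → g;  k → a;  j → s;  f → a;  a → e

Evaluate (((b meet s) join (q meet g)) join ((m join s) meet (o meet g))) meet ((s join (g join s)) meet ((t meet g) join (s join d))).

s

b ∧ s = j
q ∧ g = s
j ∨ s = s
m ∨ s = d
o ∧ g = j
d ∧ j = j
s ∨ j = s
g ∨ s = g
s ∨ g = g
t ∧ g = t
s ∨ d = d
t ∨ d = d
g ∧ d = g
s ∧ g = s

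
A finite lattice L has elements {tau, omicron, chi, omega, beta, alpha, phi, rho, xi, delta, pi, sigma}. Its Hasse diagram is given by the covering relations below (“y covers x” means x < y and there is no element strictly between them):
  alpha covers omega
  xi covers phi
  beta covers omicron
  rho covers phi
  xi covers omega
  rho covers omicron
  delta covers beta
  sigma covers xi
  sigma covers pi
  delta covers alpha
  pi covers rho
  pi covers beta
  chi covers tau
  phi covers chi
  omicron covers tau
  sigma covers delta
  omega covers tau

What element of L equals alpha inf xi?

omega

alpha ∧ xi = omega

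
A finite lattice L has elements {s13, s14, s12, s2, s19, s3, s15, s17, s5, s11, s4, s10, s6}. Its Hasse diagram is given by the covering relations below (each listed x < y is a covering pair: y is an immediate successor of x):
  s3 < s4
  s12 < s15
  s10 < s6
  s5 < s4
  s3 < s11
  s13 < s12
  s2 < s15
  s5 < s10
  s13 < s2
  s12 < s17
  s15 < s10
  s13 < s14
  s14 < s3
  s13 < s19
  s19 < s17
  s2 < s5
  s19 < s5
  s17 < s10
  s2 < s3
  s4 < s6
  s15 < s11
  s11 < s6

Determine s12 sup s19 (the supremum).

s17

Common upper bounds of {s12, s19}: s10, s17, s6.
The least among these is s17.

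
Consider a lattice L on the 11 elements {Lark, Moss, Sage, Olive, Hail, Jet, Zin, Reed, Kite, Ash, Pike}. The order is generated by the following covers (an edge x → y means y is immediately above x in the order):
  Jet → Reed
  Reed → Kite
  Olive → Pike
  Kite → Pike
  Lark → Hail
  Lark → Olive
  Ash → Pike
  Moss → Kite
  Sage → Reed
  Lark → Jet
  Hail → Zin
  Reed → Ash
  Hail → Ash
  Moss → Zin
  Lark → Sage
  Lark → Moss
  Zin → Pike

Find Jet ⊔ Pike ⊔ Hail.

Pike

Common upper bounds of {Jet, Pike, Hail}: Pike.
The least among these is Pike.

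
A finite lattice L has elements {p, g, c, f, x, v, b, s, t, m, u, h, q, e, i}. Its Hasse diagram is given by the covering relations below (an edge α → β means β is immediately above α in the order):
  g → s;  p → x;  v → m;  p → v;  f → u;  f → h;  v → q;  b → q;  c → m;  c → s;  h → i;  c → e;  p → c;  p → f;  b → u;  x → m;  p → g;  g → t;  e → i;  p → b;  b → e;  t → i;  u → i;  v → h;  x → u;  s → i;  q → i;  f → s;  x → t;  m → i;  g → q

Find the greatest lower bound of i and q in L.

q

Common lower bounds of {i, q}: b, g, p, q, v.
The greatest among these is q.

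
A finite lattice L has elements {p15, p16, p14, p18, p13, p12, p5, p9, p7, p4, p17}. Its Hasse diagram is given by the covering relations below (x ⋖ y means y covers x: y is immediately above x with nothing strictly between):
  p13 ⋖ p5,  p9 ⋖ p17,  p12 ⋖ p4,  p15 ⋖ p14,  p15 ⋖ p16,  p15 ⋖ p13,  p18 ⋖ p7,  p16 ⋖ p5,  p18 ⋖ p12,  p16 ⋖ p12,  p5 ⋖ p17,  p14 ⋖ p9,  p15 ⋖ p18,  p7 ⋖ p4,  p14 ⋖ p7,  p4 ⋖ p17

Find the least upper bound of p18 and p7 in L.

p7

Common upper bounds of {p18, p7}: p17, p4, p7.
The least among these is p7.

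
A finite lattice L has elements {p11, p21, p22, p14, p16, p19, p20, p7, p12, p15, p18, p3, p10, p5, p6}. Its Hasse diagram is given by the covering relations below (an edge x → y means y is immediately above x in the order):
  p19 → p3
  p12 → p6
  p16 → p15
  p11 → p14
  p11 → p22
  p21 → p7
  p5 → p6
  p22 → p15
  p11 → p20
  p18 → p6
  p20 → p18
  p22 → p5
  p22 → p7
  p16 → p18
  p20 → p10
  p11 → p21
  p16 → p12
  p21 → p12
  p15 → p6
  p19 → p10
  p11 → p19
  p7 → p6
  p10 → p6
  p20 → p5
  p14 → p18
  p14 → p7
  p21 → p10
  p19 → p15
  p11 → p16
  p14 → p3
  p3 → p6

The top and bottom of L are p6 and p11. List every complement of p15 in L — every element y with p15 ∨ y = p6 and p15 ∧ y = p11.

p14, p20, p21

Need y with p15 ∨ y = p6 and p15 ∧ y = p11.
Checking each element gives: p14, p20, p21.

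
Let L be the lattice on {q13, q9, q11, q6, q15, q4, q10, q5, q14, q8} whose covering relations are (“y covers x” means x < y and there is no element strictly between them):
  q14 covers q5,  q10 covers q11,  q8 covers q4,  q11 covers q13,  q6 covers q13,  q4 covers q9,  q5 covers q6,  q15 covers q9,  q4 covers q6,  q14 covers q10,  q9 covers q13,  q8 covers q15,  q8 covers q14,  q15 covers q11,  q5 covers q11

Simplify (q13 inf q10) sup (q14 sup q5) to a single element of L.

q14

q13 ∧ q10 = q13
q14 ∨ q5 = q14
q13 ∨ q14 = q14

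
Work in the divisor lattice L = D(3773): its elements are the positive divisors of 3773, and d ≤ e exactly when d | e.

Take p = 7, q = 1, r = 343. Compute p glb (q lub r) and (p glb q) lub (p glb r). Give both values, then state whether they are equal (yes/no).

q lub r = 343, so p glb (q lub r) = 7 glb 343 = 7.
p glb q = 1 and p glb r = 7, so (p glb q) lub (p glb r) = 1 lub 7 = 7.
Equal: yes.

7; 7; yes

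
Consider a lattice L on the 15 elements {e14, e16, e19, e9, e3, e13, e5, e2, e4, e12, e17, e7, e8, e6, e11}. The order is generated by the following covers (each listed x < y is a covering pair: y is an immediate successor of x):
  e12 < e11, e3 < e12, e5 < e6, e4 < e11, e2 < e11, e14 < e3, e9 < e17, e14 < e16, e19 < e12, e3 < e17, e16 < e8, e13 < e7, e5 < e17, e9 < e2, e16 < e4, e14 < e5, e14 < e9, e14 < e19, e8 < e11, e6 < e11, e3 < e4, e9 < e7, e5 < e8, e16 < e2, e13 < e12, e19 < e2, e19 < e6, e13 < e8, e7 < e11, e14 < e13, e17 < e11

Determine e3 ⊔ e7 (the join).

Common upper bounds of {e3, e7}: e11.
The least among these is e11.

e11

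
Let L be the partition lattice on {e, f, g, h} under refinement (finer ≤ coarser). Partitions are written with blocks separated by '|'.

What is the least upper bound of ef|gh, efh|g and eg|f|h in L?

efgh

Common upper bounds of {ef|gh, efh|g, eg|f|h}: efgh.
The least among these is efgh.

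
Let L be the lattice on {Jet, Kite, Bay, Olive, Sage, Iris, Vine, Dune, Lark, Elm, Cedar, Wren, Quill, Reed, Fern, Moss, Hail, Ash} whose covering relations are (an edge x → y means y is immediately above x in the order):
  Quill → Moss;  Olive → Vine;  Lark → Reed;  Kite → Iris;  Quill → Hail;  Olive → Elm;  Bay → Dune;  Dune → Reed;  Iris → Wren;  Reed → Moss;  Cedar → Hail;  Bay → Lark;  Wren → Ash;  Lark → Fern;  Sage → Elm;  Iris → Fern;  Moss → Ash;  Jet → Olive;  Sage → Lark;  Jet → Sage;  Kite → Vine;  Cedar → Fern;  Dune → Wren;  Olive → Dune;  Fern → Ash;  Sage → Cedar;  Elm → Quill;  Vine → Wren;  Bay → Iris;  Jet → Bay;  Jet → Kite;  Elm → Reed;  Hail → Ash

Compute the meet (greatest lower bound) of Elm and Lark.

Common lower bounds of {Elm, Lark}: Jet, Sage.
The greatest among these is Sage.

Sage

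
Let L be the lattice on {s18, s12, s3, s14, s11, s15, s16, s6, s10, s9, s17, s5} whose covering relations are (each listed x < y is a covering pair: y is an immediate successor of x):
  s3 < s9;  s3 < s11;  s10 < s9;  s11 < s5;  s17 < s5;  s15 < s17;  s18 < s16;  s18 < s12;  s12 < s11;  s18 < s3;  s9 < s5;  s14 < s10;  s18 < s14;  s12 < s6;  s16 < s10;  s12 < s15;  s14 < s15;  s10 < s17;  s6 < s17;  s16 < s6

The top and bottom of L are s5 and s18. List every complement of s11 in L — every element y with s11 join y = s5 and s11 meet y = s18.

Need y with s11 ∨ y = s5 and s11 ∧ y = s18.
Checking each element gives: s10, s14, s16.

s10, s14, s16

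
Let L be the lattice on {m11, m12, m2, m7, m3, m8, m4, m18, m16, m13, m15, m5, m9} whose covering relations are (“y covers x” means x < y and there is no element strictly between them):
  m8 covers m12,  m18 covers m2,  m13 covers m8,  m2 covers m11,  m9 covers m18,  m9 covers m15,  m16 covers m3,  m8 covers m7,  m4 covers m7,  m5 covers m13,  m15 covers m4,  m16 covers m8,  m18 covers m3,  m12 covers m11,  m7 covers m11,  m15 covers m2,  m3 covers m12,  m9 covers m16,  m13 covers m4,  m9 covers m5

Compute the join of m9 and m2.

Common upper bounds of {m9, m2}: m9.
The least among these is m9.

m9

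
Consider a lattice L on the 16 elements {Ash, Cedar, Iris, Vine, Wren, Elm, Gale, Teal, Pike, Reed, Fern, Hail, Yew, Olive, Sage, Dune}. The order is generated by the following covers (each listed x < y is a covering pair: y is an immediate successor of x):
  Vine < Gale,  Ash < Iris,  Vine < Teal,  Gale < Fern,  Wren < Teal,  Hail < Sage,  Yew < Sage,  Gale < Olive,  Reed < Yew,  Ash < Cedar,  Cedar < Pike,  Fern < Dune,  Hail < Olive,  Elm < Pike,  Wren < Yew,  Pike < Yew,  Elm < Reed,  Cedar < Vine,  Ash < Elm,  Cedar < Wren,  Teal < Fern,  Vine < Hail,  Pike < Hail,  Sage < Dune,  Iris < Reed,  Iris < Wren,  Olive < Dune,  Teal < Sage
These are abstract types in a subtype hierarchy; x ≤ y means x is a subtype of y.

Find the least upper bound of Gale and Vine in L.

Common upper bounds of {Gale, Vine}: Dune, Fern, Gale, Olive.
The least among these is Gale.

Gale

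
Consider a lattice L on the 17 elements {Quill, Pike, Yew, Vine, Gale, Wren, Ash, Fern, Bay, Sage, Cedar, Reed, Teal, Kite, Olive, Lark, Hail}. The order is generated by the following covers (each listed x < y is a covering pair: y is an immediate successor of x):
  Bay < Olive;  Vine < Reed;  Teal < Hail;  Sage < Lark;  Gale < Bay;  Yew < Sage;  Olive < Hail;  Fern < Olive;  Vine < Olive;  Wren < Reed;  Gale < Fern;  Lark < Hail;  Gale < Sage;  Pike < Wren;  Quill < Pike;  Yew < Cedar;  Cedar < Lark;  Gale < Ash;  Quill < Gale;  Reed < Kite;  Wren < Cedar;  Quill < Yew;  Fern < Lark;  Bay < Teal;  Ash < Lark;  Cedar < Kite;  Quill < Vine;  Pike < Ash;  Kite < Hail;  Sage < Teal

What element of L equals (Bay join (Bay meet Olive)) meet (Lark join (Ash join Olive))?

Bay ∧ Olive = Bay
Bay ∨ Bay = Bay
Ash ∨ Olive = Hail
Lark ∨ Hail = Hail
Bay ∧ Hail = Bay

Bay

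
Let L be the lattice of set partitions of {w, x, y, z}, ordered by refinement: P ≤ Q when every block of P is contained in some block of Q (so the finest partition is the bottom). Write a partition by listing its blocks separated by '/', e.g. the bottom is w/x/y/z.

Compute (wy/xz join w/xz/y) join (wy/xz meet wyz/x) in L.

wy/xz

wy/xz ∨ w/xz/y = wy/xz
wy/xz ∧ wyz/x = wy/x/z
wy/xz ∨ wy/x/z = wy/xz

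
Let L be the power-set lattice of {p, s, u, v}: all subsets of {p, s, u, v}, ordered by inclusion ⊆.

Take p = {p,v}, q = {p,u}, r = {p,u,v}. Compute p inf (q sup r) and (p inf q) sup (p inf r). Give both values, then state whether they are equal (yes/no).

q sup r = {p,u,v}, so p inf (q sup r) = {p,v} inf {p,u,v} = {p,v}.
p inf q = {p} and p inf r = {p,v}, so (p inf q) sup (p inf r) = {p} sup {p,v} = {p,v}.
Equal: yes.

{p,v}; {p,v}; yes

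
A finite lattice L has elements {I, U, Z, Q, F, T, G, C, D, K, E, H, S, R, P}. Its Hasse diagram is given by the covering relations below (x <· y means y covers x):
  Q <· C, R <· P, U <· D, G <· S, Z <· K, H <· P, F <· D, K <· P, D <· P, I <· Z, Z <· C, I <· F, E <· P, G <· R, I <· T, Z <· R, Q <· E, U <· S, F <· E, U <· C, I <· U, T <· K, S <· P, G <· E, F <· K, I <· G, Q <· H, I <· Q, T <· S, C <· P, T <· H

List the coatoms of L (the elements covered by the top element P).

The coatoms are exactly the elements covered by P: C, D, E, H, K, R, S.

C, D, E, H, K, R, S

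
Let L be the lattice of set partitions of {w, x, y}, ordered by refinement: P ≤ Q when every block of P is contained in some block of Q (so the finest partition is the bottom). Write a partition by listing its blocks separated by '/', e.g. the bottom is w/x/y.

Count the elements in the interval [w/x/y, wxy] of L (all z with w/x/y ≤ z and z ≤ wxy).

5

The interval [w/x/y, wxy] = {w/x/y, w/xy, wx/y, wxy, wy/x}, which has 5 elements.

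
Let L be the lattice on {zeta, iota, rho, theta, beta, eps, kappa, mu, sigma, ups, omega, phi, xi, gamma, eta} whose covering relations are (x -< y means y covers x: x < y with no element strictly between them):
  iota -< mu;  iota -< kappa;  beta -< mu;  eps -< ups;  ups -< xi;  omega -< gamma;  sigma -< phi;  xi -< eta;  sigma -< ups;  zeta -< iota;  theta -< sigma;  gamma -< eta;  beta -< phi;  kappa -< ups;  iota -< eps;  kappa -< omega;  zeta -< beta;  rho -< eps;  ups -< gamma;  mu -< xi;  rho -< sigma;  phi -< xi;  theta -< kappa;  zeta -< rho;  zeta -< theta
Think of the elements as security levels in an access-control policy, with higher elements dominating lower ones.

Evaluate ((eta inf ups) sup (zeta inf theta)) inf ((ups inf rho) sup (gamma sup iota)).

ups

eta ∧ ups = ups
zeta ∧ theta = zeta
ups ∨ zeta = ups
ups ∧ rho = rho
gamma ∨ iota = gamma
rho ∨ gamma = gamma
ups ∧ gamma = ups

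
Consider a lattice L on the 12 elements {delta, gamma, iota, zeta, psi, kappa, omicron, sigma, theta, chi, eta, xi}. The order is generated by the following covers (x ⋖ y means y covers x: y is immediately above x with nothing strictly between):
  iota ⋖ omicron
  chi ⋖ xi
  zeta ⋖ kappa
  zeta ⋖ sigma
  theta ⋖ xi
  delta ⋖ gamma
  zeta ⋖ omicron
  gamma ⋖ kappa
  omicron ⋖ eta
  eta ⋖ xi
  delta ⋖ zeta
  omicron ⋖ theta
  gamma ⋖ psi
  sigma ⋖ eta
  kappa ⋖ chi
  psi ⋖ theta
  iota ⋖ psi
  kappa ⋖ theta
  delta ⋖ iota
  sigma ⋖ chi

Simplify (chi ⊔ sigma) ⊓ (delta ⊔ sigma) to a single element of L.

sigma

chi ∨ sigma = chi
delta ∨ sigma = sigma
chi ∧ sigma = sigma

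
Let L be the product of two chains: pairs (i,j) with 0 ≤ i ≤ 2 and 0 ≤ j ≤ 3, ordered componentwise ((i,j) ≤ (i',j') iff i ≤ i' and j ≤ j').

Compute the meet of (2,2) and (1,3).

(1,2)

Common lower bounds of {(2,2), (1,3)}: (0,0), (0,1), (0,2), (1,0), (1,1), (1,2).
The greatest among these is (1,2).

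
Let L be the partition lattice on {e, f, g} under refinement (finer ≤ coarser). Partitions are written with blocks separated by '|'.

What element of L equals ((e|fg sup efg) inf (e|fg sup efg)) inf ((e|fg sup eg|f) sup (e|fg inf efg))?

e|fg ∨ efg = efg
e|fg ∨ efg = efg
efg ∧ efg = efg
e|fg ∨ eg|f = efg
e|fg ∧ efg = e|fg
efg ∨ e|fg = efg
efg ∧ efg = efg

efg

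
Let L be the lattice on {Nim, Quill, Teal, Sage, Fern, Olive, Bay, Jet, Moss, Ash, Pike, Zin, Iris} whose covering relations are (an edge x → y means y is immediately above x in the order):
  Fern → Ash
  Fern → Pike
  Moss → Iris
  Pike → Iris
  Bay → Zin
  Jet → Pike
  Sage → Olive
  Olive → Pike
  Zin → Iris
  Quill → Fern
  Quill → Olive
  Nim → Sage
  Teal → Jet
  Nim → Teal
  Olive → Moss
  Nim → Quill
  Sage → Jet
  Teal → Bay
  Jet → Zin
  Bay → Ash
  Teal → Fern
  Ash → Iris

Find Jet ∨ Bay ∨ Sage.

Zin

Common upper bounds of {Jet, Bay, Sage}: Iris, Zin.
The least among these is Zin.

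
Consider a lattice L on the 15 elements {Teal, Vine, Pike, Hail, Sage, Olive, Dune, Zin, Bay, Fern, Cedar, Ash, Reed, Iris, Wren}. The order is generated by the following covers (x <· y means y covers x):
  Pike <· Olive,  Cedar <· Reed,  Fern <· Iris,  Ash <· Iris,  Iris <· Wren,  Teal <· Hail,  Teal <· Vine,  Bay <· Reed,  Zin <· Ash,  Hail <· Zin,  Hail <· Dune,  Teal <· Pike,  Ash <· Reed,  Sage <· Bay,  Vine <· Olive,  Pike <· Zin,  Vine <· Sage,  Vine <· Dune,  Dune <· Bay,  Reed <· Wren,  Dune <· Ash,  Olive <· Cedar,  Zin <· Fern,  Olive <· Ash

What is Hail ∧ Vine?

Teal

Common lower bounds of {Hail, Vine}: Teal.
The greatest among these is Teal.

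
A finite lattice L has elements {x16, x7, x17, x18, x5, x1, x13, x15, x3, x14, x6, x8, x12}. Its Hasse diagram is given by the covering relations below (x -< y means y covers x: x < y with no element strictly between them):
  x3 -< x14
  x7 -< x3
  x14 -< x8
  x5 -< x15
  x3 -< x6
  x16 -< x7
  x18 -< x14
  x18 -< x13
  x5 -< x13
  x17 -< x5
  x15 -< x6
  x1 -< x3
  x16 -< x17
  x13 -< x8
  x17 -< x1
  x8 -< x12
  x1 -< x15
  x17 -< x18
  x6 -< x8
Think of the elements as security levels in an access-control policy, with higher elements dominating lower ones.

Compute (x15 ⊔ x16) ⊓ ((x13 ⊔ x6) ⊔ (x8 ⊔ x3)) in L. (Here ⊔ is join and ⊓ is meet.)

x15 ∨ x16 = x15
x13 ∨ x6 = x8
x8 ∨ x3 = x8
x8 ∨ x8 = x8
x15 ∧ x8 = x15

x15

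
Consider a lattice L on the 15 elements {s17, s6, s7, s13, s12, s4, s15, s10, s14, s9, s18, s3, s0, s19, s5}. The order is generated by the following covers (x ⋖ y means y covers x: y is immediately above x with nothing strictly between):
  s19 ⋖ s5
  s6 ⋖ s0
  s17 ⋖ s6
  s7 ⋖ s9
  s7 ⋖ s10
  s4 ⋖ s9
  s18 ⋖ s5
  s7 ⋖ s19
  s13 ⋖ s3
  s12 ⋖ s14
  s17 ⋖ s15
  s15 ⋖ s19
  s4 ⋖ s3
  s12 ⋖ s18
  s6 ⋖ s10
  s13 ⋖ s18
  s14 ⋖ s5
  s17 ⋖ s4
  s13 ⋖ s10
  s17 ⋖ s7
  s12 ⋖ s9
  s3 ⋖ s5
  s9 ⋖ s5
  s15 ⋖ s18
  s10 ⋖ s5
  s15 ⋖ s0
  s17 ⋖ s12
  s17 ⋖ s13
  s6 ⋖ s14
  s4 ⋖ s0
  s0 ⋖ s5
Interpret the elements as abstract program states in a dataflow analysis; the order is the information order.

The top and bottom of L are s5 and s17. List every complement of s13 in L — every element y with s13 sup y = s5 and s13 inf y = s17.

s0, s14, s19, s9

Need y with s13 ∨ y = s5 and s13 ∧ y = s17.
Checking each element gives: s0, s14, s19, s9.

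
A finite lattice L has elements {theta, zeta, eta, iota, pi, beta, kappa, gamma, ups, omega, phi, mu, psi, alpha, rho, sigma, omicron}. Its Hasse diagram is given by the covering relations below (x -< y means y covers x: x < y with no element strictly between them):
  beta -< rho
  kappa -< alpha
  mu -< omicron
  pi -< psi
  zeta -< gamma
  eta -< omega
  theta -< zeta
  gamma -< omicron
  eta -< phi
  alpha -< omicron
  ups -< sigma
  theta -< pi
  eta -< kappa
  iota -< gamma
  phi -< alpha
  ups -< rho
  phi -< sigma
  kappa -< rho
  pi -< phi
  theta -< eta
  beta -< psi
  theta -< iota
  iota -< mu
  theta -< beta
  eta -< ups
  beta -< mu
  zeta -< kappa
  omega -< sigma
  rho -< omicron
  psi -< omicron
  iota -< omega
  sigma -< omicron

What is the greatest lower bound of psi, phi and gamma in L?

Common lower bounds of {psi, phi, gamma}: theta.
The greatest among these is theta.

theta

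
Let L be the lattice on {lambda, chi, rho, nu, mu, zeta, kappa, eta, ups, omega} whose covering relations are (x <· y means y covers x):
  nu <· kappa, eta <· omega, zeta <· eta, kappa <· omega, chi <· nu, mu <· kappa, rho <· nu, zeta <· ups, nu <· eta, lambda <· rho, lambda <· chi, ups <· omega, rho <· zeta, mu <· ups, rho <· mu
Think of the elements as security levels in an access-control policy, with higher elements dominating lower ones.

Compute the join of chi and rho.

nu

Common upper bounds of {chi, rho}: eta, kappa, nu, omega.
The least among these is nu.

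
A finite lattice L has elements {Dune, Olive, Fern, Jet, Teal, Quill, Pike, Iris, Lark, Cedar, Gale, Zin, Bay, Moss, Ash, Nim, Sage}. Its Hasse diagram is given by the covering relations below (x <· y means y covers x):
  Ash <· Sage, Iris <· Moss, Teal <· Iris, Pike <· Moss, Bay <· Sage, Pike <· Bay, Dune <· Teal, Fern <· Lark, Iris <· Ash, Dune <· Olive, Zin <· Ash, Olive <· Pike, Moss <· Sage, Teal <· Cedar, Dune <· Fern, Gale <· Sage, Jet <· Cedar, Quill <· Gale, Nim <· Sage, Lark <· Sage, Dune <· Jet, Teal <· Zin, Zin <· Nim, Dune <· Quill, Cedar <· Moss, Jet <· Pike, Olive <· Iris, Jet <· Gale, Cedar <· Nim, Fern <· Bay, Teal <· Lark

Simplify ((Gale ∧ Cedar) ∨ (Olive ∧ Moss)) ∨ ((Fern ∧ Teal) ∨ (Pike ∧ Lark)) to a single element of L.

Pike

Gale ∧ Cedar = Jet
Olive ∧ Moss = Olive
Jet ∨ Olive = Pike
Fern ∧ Teal = Dune
Pike ∧ Lark = Dune
Dune ∨ Dune = Dune
Pike ∨ Dune = Pike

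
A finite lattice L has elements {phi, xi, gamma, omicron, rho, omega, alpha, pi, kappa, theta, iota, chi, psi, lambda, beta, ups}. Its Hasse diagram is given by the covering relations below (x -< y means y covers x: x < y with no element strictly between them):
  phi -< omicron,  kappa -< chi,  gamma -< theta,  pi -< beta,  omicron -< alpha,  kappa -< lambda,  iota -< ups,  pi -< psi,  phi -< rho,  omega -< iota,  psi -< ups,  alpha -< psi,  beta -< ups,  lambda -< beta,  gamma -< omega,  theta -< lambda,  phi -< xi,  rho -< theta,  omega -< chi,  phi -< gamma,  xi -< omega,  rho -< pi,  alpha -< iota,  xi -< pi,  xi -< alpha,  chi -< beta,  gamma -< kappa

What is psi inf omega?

xi

Common lower bounds of {psi, omega}: phi, xi.
The greatest among these is xi.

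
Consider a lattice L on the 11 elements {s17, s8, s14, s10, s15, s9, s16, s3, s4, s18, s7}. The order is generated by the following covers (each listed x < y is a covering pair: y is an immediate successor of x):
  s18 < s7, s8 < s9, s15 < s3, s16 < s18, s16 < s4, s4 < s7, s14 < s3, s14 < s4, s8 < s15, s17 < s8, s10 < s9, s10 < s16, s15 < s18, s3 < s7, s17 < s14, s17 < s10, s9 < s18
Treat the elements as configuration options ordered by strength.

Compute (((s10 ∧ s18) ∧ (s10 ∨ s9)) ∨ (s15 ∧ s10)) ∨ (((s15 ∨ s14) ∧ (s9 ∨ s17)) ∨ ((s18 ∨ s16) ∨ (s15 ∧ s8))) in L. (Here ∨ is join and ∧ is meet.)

s10 ∧ s18 = s10
s10 ∨ s9 = s9
s10 ∧ s9 = s10
s15 ∧ s10 = s17
s10 ∨ s17 = s10
s15 ∨ s14 = s3
s9 ∨ s17 = s9
s3 ∧ s9 = s8
s18 ∨ s16 = s18
s15 ∧ s8 = s8
s18 ∨ s8 = s18
s8 ∨ s18 = s18
s10 ∨ s18 = s18

s18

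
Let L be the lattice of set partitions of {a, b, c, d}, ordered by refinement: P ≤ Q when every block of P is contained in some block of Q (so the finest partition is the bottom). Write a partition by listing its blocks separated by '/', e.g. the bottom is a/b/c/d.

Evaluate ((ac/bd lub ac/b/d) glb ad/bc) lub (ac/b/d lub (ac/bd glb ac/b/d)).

ac/bd ∨ ac/b/d = ac/bd
ac/bd ∧ ad/bc = a/b/c/d
ac/bd ∧ ac/b/d = ac/b/d
ac/b/d ∨ ac/b/d = ac/b/d
a/b/c/d ∨ ac/b/d = ac/b/d

ac/b/d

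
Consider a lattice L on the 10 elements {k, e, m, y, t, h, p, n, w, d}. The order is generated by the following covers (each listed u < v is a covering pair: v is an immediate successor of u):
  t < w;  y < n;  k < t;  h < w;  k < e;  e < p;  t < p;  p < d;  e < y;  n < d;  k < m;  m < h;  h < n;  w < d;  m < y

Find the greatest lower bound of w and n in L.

Common lower bounds of {w, n}: h, k, m.
The greatest among these is h.

h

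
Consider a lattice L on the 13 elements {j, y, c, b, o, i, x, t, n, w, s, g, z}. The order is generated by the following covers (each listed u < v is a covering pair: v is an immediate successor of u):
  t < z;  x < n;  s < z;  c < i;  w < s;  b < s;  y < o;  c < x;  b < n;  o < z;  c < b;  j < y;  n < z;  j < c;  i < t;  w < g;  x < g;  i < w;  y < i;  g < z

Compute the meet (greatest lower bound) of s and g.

w

Common lower bounds of {s, g}: c, i, j, w, y.
The greatest among these is w.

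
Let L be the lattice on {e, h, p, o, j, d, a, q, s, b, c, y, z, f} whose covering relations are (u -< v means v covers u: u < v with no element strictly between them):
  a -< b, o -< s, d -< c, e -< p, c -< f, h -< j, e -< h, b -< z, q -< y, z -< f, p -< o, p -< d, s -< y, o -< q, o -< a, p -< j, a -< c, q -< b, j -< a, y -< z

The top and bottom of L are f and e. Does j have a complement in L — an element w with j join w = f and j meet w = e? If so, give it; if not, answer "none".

none

For every candidate w, either j ∨ w ≠ f or j ∧ w ≠ e; no complement exists.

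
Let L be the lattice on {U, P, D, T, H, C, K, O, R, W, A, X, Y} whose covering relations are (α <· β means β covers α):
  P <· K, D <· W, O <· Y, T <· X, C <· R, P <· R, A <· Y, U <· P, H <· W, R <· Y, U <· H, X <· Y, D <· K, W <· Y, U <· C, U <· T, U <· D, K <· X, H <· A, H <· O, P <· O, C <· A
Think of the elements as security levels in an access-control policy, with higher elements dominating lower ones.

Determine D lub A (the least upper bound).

Y

Common upper bounds of {D, A}: Y.
The least among these is Y.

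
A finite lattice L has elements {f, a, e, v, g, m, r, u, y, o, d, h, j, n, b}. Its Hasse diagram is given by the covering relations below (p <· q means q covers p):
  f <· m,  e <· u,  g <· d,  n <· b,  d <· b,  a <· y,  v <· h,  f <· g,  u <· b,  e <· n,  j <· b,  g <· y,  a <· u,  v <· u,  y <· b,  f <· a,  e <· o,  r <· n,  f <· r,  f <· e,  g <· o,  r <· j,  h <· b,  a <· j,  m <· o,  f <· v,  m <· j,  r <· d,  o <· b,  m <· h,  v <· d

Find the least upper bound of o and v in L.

Common upper bounds of {o, v}: b.
The least among these is b.

b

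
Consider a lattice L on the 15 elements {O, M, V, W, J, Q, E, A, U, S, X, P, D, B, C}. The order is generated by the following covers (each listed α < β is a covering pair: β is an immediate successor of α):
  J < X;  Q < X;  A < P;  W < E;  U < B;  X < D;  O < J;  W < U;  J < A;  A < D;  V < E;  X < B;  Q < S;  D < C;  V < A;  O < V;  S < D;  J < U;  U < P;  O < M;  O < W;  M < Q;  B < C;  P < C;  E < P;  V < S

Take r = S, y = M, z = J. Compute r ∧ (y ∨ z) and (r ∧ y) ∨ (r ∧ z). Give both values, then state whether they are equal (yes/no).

Q; M; no

y ∨ z = X, so r ∧ (y ∨ z) = S ∧ X = Q.
r ∧ y = M and r ∧ z = O, so (r ∧ y) ∨ (r ∧ z) = M ∨ O = M.
Equal: no.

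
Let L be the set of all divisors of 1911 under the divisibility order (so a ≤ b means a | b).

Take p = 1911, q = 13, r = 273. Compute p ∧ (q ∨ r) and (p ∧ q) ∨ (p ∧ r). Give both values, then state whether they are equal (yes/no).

273; 273; yes

q ∨ r = 273, so p ∧ (q ∨ r) = 1911 ∧ 273 = 273.
p ∧ q = 13 and p ∧ r = 273, so (p ∧ q) ∨ (p ∧ r) = 13 ∨ 273 = 273.
Equal: yes.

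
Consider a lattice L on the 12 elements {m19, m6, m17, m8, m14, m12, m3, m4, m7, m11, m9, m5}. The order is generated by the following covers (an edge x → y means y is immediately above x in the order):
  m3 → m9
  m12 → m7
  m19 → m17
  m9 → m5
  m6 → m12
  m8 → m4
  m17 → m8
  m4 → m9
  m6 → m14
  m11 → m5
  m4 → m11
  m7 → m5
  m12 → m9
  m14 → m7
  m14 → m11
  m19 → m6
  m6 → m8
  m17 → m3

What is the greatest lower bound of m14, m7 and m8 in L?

m6

Common lower bounds of {m14, m7, m8}: m19, m6.
The greatest among these is m6.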